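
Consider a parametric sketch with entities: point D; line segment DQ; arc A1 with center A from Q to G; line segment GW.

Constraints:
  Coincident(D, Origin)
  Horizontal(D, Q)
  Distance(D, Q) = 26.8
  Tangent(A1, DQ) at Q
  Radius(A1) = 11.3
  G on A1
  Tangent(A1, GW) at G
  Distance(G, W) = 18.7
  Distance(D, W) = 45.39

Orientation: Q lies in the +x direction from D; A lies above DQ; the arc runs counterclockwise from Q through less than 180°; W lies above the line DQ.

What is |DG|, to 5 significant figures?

40.362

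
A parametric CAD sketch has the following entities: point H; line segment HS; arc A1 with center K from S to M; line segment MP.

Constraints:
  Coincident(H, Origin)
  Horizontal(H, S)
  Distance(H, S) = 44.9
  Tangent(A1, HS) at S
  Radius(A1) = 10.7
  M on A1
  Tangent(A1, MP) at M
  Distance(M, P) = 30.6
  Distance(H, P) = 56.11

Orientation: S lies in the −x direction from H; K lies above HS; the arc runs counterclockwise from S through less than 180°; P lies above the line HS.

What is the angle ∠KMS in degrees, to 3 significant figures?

42.4°

Checks: |KM| = 10.70 ✓; ∠(KM, MP) = 90.00° ✓; |MP| = 30.60 ✓; |HP| = 56.11 ✓.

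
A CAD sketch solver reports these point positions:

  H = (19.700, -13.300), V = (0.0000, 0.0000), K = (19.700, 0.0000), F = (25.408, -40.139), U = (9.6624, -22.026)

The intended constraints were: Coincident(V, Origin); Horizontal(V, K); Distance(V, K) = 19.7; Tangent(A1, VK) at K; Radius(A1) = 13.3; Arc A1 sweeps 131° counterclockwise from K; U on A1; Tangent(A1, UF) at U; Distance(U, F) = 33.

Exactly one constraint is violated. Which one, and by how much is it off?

Distance(U, F) = 33 — off by 9.00.

V = (0.00, 0.00) ✓; V.y = 0.00, K.y = 0.00 ✓; |VK| = 19.70 ✓; ∠(HK, KV) = 90.00° ✓; |HK| = 13.30 ✓; bearing(H→U) − bearing(H→K) = 131.0° ✓; |HU| = 13.30 ✓; ∠(HU, UF) = 90.00° ✓; |UF| = 24.00 ✗.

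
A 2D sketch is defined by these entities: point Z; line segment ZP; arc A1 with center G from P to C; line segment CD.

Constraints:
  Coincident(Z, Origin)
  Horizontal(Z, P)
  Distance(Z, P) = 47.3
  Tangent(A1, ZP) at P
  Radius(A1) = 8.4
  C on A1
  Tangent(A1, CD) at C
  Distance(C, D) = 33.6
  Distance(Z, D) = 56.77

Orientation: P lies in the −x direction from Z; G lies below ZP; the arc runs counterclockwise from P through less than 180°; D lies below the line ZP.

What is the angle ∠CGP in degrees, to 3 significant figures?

119°

Z is at the origin; ZP is horizontal with |ZP| = 47.3 and P on the −x side, so P = (-47.3, 0.00). A1 meets ZP tangentially, so GP is at right angles to ZP, so G = P + (0, -8.4) = (-47.3, -8.40). Since GC ⟂ CD (tangency), |GD| = √(8.4² + 33.6²) = 34.6 regardless of where C sits on A1. So D lies on both circle(Z, 56.77) and circle(G, 34.6); the below-ZP intersection is D = (-38.4, -41.9). C is the foot of the tangent from D: C = (-54.6, -12.5).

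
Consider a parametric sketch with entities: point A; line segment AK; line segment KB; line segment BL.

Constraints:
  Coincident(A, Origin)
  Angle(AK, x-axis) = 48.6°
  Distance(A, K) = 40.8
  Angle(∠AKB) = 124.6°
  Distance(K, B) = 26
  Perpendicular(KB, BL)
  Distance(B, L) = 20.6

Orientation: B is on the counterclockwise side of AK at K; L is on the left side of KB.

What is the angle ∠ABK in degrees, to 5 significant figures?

34.335°

A is at the origin; AK runs at 48.6° with length 40.8, so K = 40.8·(cos 48.6°, sin 48.6°) = (26.982, 30.605). ∠AKB = 124.6°, so KB runs at 48.6° + (180° − 124.6°) = 104.00° from the x-axis; with |KB| = 26.0, B = K + 26.0·(cos 104.00°, sin 104.00°) = (20.692, 55.832). Then cos ∠ABK = BA·BK / (|BA||BK|), giving 34.335°.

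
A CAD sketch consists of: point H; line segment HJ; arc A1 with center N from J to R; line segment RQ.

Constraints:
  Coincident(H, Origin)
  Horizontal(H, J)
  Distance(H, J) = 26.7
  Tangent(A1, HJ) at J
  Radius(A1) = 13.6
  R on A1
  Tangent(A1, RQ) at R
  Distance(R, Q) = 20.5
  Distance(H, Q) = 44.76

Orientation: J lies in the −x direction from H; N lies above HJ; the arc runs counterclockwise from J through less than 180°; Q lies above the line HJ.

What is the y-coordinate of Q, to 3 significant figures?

38.0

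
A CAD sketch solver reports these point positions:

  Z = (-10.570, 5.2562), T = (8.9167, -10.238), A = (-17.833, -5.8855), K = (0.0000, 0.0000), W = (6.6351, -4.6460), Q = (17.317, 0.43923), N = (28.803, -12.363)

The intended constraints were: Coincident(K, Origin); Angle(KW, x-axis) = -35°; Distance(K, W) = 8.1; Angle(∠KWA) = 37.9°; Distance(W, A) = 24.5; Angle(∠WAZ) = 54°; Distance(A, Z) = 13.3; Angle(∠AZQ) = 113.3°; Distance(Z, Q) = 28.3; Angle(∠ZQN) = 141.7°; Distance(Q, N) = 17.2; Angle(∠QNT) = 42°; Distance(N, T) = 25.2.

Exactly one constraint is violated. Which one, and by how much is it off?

Distance(N, T) = 25.2 — off by 5.20.

K = (0.00, 0.00) ✓; KW at -35.00° ✓; |KW| = 8.100 ✓; ∠KWA = 37.90° ✓; |WA| = 24.50 ✓; ∠WAZ = 54.00° ✓; |AZ| = 13.30 ✓; ∠AZQ = 113.3° ✓; |ZQ| = 28.30 ✓; ∠ZQN = 141.7° ✓; |QN| = 17.20 ✓; ∠QNT = 42.00° ✓; |NT| = 20.00 ✗.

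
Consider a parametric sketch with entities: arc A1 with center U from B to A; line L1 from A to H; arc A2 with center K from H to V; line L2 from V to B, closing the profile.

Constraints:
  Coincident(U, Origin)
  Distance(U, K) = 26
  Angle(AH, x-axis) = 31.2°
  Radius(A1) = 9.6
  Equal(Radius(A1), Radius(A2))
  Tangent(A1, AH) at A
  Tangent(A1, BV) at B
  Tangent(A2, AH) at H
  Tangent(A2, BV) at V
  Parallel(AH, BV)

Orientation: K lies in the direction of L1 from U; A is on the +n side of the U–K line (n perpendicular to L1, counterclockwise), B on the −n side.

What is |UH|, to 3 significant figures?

27.7

Tangency of A1 to both parallel lines with radius 9.6 puts A and B at U ± 9.6·n: A = (-4.97, 8.21), B = (4.97, -8.21). Equal radii place H and V the same way about K: H = K + 9.6·n = (17.3, 21.7), V = K − 9.6·n = (27.2, 5.26). Then |UH| = |H − U| = 27.7.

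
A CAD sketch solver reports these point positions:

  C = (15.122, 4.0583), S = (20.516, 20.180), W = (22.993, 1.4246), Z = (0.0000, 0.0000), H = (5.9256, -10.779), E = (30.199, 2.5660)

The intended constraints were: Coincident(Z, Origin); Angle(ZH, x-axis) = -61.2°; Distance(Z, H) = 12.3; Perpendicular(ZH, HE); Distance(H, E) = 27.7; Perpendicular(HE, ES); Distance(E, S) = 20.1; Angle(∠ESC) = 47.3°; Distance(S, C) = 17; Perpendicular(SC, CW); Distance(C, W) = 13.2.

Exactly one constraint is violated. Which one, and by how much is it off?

Distance(C, W) = 13.2 — off by 4.90.

Z = (0.00, 0.00) ✓; ZH at -61.20° ✓; |ZH| = 12.30 ✓; ∠(ZH, HE) = 90.00° ✓; |HE| = 27.70 ✓; ∠(HE, ES) = 90.00° ✓; |ES| = 20.10 ✓; ∠ESC = 47.30° ✓; |SC| = 17.00 ✓; ∠(SC, CW) = 90.00° ✓; |CW| = 8.300 ✗.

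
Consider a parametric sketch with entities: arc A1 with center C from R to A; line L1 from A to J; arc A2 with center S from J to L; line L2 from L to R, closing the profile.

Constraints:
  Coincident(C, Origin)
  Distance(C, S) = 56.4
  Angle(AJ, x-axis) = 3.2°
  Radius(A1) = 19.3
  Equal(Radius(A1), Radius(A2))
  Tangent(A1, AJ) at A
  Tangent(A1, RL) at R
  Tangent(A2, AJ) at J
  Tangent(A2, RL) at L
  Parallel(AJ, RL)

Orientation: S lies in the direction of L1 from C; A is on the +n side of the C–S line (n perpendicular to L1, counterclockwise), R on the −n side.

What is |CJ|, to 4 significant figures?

59.61

The slot axis is L1's direction at 3.2°, so u = (cos 3.2°, sin 3.2°) = (0.9984, 0.05582) and n = (−sin 3.2°, cos 3.2°) = (-0.05582, 0.9984). C is at the origin and S lies 56.4 along u from C, so S = 56.4·u = (56.31, 3.148). Tangency of A1 to both parallel lines with radius 19.3 puts A and R at C ± 19.3·n: A = (-1.077, 19.27), R = (1.077, -19.27). Equal radii place J and L the same way about S: J = S + 19.3·n = (55.23, 22.42), L = S − 19.3·n = (57.39, -16.12). Then |CJ| = |J − C| = 59.61.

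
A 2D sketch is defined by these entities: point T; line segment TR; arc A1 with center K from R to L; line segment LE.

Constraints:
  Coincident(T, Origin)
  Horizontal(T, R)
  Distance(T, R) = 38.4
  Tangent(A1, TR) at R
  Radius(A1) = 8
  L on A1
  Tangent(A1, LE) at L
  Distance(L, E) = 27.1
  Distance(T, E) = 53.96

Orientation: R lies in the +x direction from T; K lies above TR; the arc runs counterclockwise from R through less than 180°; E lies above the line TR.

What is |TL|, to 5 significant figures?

47.222

T is at the origin; T and R share the same y with |TR| = 38.4 and R on the +x side, so R = (38.400, 0.0000). A1 meets TR tangentially, so KR is at right angles to TR, so K = R + (0, 8) = (38.400, 8.0000). Since KL ⟂ LE (tangency), |KE| = √(8.0² + 27.1²) = 28.256 regardless of where L sits on A1. So E lies on both circle(T, 53.96) and circle(K, 28.256); the above-TR intersection is E = (40.006, 36.210). L is the foot of the tangent from E: L = (46.189, 9.8252).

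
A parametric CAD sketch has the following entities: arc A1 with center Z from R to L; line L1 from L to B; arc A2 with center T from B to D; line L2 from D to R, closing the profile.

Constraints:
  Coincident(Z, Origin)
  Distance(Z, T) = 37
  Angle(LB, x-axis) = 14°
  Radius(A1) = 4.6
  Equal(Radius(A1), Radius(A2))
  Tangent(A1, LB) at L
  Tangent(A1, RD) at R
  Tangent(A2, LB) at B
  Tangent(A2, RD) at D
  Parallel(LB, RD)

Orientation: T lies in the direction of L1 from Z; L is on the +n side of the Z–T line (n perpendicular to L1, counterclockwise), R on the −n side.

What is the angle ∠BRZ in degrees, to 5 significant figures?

76.037°

The slot axis is L1's direction at 14.0°, so u = (cos 14.0°, sin 14.0°) = (0.97030, 0.24192) and n = (−sin 14.0°, cos 14.0°) = (-0.24192, 0.97030). Z is at the origin and T lies 37.0 along u from Z, so T = 37.0·u = (35.901, 8.9511). Tangency of A1 to both parallel lines with radius 4.6 puts L and R at Z ± 4.6·n: L = (-1.1128, 4.4634), R = (1.1128, -4.4634). Equal radii place B and D the same way about T: B = T + 4.6·n = (34.788, 13.414), D = T − 4.6·n = (37.014, 4.4877). Then cos ∠BRZ = RB·RZ / (|RB||RZ|), giving 76.037°.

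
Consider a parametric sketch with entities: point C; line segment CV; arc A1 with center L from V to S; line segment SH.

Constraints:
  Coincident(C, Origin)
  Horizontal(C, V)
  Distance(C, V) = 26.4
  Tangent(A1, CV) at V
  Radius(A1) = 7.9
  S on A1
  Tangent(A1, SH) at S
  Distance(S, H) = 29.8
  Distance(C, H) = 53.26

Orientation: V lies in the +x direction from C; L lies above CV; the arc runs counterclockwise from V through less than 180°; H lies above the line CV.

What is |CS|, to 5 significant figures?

34.796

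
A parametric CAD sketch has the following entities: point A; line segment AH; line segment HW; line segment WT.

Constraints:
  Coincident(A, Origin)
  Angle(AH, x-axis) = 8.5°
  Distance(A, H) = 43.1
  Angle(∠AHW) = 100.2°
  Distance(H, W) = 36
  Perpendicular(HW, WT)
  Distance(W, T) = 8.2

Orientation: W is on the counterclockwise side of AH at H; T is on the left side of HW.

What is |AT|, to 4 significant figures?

55.45

A is at the origin; AH runs at 8.5° with length 43.1, so H = 43.1·(cos 8.5°, sin 8.5°) = (42.63, 6.371). ∠AHW = 100.2°, so HW runs at 8.5° + (180° − 100.2°) = 88.30° from the x-axis; with |HW| = 36.0, W = H + 36.0·(cos 88.30°, sin 88.30°) = (43.69, 42.35). HW is perpendicular to WT; with |WT| = 8.2 on the left of HW, T = W + 8.2·(-0.9996, 0.02967) = (35.50, 42.60). Then |AT| = |T − A| = 55.45.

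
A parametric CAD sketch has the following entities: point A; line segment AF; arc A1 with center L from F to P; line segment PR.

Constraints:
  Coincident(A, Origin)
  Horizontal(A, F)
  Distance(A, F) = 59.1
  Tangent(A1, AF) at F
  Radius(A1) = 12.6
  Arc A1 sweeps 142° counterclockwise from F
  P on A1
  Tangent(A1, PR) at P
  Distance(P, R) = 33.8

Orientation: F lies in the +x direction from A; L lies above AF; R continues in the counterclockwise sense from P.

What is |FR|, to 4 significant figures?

47.27

A is at the origin; A and F share the same y with |AF| = 59.1 and F on the +x side, so F = (59.10, 0.000). A1 meets AF tangentially, so LF is at right angles to AF, so L = F + (0, 12.6) = (59.10, 12.60). On A1, F sits at bearing -90° from L; a 142° counterclockwise sweep puts P at bearing 52°, so P = L + 12.6·(cos 52°, sin 52°) = (66.86, 22.53). Since A1 is tangent to PR there, LP ⟂ PR, so PR runs along (−sin 52°, cos 52°); with |PR| = 33.8, R = (40.22, 43.34). Then |FR| = |R − F| = 47.27.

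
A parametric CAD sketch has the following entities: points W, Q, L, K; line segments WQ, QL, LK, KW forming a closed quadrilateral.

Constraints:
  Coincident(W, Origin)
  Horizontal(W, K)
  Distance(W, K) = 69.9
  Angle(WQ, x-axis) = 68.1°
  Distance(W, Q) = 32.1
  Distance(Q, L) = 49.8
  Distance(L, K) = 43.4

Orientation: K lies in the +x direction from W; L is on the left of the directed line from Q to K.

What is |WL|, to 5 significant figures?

73.553

Checks: |QL| = 49.80 ✓; |LK| = 43.40 ✓.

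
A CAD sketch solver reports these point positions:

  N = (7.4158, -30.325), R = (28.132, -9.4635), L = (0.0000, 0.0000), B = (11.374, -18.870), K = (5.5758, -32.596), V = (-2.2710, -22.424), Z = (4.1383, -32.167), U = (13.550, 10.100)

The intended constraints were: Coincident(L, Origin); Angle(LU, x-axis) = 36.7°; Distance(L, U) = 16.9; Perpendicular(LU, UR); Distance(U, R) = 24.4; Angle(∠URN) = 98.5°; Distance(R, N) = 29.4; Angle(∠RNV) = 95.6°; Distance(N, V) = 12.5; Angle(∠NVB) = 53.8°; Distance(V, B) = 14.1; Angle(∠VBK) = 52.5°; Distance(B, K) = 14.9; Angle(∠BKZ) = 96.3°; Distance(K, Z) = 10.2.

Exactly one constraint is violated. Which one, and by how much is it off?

Distance(K, Z) = 10.2 — off by 8.70.

L = (0.00, 0.00) ✓; LU at 36.70° ✓; |LU| = 16.90 ✓; ∠(LU, UR) = 90.00° ✓; |UR| = 24.40 ✓; ∠URN = 98.50° ✓; |RN| = 29.40 ✓; ∠RNV = 95.60° ✓; |NV| = 12.50 ✓; ∠NVB = 53.80° ✓; |VB| = 14.10 ✓; ∠VBK = 52.50° ✓; |BK| = 14.90 ✓; ∠BKZ = 96.28° ✓; |KZ| = 1.500 ✗.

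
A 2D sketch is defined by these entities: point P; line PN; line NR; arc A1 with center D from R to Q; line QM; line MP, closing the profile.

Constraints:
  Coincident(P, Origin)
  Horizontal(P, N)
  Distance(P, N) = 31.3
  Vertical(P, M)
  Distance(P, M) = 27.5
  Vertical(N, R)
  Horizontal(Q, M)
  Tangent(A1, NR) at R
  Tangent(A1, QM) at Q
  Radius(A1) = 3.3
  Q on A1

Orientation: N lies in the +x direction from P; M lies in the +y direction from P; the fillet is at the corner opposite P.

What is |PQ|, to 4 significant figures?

39.25

P is at the origin; P and N share the same y with |PN| = 31.3 and N on the +x side, so N = (31.30, 0.000). P and M share the same x with |PM| = 27.5 and M on the +y side, so M = (0.000, 27.50). The virtual corner opposite P is at (31.30, 27.50). Tangency of A1 to NR means the radius DR is perpendicular to NR and tangency of A1 to QM means the radius DQ is perpendicular to QM, with radius 3.3, so the center D sits 3.3 in from both sides at D = (28.00, 24.20). That places the tangent points at R = (31.30, 24.20) on NR and Q = (28.00, 27.50) on QM. Then |PQ| = |Q − P| = 39.25.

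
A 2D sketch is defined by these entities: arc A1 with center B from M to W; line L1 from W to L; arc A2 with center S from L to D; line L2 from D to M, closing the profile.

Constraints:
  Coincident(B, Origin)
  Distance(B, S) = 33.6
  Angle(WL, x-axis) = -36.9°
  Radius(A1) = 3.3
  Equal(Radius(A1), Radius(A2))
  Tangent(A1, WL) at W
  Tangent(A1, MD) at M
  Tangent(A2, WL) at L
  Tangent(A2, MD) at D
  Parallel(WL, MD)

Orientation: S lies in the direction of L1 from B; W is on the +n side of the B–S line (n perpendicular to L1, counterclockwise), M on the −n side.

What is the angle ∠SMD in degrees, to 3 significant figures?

5.61°

The slot axis is L1's direction at -36.9°, so u = (cos -36.9°, sin -36.9°) = (0.800, -0.600) and n = (−sin -36.9°, cos -36.9°) = (0.600, 0.800). B is at the origin and S lies 33.6 along u from B, so S = 33.6·u = (26.9, -20.2). Tangency of A1 to both parallel lines with radius 3.3 puts W and M at B ± 3.3·n: W = (1.98, 2.64), M = (-1.98, -2.64). Equal radii place L and D the same way about S: L = S + 3.3·n = (28.9, -17.5), D = S − 3.3·n = (24.9, -22.8). Then cos ∠SMD = MS·MD / (|MS||MD|), giving 5.61°.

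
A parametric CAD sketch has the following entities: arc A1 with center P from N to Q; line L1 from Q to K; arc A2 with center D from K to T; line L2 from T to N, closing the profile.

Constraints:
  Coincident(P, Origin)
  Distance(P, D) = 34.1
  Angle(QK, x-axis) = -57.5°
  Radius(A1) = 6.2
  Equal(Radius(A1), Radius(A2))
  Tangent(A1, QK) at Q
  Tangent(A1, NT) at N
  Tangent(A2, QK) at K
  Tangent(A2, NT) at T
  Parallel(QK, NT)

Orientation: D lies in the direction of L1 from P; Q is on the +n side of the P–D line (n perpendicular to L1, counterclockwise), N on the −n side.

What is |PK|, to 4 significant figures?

34.66

Tangency of A1 to both parallel lines with radius 6.2 puts Q and N at P ± 6.2·n: Q = (5.229, 3.331), N = (-5.229, -3.331). Equal radii place K and T the same way about D: K = D + 6.2·n = (23.55, -25.43), T = D − 6.2·n = (13.09, -32.09). Then |PK| = |K − P| = 34.66.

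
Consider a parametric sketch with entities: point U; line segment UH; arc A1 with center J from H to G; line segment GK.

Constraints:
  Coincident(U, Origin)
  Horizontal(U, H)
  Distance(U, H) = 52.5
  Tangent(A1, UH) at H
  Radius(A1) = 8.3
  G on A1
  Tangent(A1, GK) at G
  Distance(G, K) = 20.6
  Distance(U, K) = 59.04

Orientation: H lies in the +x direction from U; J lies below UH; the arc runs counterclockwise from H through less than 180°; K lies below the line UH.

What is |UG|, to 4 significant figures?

45.84

Checks: |JG| = 8.300 ✓; ∠(JG, GK) = 90.00° ✓; |GK| = 20.60 ✓; |UK| = 59.04 ✓.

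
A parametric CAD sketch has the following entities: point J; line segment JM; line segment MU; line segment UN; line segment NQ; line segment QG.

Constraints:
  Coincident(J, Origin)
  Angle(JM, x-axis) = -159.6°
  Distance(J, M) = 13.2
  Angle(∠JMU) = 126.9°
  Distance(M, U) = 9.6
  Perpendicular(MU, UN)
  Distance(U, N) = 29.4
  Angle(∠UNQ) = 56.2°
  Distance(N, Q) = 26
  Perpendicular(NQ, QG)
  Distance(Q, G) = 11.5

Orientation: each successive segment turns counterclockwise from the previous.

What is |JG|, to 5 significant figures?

5.6709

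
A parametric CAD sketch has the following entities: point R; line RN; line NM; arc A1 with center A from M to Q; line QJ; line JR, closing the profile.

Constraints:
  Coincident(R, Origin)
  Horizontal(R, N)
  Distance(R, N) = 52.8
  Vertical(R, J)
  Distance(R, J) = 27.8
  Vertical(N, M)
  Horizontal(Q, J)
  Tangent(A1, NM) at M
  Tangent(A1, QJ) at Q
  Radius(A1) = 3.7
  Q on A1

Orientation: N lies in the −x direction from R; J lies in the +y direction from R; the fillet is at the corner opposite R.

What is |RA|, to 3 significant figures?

54.7

RJ is vertical with |RJ| = 27.8 and J on the +y side, so J = (0.00, 27.8). The virtual corner opposite R is at (-52.8, 27.8). Since A1 is tangent to NM there, AM ⟂ NM and tangency of A1 to QJ means the radius AQ is perpendicular to QJ, with radius 3.7, so the center A sits 3.7 in from both sides at A = (-49.1, 24.1). Then |RA| = |A − R| = 54.7.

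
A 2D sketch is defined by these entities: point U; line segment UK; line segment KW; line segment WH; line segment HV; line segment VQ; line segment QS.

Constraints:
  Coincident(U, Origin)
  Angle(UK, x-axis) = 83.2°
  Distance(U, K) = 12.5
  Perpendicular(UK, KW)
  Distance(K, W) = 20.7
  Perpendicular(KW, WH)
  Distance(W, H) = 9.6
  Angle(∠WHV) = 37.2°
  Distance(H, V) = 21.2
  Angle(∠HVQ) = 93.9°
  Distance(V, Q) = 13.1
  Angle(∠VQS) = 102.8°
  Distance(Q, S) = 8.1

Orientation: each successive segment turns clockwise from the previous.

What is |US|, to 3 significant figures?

33.9

∠HVQ = 93.9° gives VQ at 34.3° from the x-axis; with |VQ| = 13.1, Q = (21.0, 26.1). ∠VQS = 102.8° gives QS at -42.9° from the x-axis; with |QS| = 8.1, S = (26.9, 20.6). Then |US| = |S − U| = 33.9.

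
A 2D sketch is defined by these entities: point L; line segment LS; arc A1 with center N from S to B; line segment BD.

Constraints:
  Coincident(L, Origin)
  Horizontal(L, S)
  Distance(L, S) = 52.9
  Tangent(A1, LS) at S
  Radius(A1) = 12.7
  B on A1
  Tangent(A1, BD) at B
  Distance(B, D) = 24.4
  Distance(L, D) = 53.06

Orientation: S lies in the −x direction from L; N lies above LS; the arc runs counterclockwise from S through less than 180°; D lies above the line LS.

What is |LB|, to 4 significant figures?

41.95

L is at the origin; L and S share the same y with |LS| = 52.9 and S on the −x side, so S = (-52.90, 0.000). A1 meets LS tangentially, so NS is at right angles to LS, so N = S + (0, 12.7) = (-52.90, 12.70). Since NB ⟂ BD (tangency), |ND| = √(12.7² + 24.4²) = 27.51 regardless of where B sits on A1. So D lies on both circle(L, 53.06) and circle(N, 27.51); the above-LS intersection is D = (-38.72, 36.27). B is the foot of the tangent from D: B = (-40.22, 11.92).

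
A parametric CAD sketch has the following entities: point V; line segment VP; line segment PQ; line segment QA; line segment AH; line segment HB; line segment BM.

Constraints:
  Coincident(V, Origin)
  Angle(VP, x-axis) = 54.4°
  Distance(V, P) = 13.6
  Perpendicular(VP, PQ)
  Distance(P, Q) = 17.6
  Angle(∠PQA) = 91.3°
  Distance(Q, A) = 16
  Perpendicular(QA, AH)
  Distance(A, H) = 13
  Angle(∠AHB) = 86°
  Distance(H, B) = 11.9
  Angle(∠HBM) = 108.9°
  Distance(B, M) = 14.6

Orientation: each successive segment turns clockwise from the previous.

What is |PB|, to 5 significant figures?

7.0670

V is at the origin; VP runs at 54.4° with length 13.6, so P = (7.9169, 11.058). The perpendicularity gives PQ at right angles to VP, so PQ runs at -35.600°; with |PQ| = 17.6, Q = (22.227, 0.81281). ∠PQA = 91.3° gives QA at -124.30° from the x-axis; with |QA| = 16.0, A = (13.211, -12.405). QA is perpendicular to AH, so AH runs at 145.70°; with |AH| = 13.0, H = (2.4718, -5.0789). ∠AHB = 86.0° gives HB at 51.700° from the x-axis; with |HB| = 11.9, B = (9.8471, 4.2599). Then |PB| = |B − P| = 7.0670.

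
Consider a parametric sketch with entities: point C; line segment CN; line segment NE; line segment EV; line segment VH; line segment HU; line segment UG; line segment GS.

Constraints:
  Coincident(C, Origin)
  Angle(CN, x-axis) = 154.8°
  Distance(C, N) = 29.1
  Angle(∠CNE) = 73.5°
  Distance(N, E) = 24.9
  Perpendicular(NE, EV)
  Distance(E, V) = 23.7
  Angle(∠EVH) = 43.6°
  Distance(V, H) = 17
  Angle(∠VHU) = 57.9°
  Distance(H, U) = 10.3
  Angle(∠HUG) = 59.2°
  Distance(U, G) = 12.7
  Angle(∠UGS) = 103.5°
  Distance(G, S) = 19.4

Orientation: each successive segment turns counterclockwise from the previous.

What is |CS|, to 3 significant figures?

12.0

∠HUG = 59.2° gives UG at 10.6° from the x-axis; with |UG| = 12.7, G = (-8.14, -9.69). ∠UGS = 103.5° gives GS at 87.1° from the x-axis; with |GS| = 19.4, S = (-7.16, 9.69). Then |CS| = |S − C| = 12.0.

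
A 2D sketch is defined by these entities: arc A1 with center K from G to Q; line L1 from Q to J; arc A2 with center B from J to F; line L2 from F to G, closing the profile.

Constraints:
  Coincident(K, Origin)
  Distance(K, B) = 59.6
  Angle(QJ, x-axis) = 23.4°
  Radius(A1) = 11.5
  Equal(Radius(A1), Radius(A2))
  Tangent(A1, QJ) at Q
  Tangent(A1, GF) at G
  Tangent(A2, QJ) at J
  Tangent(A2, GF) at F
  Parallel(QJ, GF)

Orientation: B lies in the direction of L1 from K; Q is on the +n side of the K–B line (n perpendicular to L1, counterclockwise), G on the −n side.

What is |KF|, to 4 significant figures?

60.70

The slot axis is L1's direction at 23.4°, so u = (cos 23.4°, sin 23.4°) = (0.9178, 0.3971) and n = (−sin 23.4°, cos 23.4°) = (-0.3971, 0.9178). K is at the origin and B lies 59.6 along u from K, so B = 59.6·u = (54.70, 23.67). Tangency of A1 to both parallel lines with radius 11.5 puts Q and G at K ± 11.5·n: Q = (-4.567, 10.55), G = (4.567, -10.55). Equal radii place J and F the same way about B: J = B + 11.5·n = (50.13, 34.22), F = B − 11.5·n = (59.27, 13.12). Then |KF| = |F − K| = 60.70.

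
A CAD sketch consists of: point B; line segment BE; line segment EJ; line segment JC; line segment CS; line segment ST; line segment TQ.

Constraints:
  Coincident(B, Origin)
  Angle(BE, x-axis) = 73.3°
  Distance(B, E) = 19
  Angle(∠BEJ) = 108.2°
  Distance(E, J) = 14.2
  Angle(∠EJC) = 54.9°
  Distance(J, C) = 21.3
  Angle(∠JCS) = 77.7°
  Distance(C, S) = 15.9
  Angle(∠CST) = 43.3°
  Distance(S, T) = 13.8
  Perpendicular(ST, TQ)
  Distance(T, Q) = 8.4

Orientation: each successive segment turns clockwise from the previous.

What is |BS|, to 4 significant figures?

12.66

B is at the origin; BE runs at 73.3° with length 19.0, so E = (5.460, 18.20). ∠BEJ = 108.2° gives EJ at 1.500° from the x-axis; with |EJ| = 14.2, J = (19.65, 18.57). ∠EJC = 54.9° gives JC at -123.6° from the x-axis; with |JC| = 21.3, C = (7.868, 0.8291). ∠JCS = 77.7° gives CS at 134.1° from the x-axis; with |CS| = 15.9, S = (-3.197, 12.25). Then |BS| = |S − B| = 12.66.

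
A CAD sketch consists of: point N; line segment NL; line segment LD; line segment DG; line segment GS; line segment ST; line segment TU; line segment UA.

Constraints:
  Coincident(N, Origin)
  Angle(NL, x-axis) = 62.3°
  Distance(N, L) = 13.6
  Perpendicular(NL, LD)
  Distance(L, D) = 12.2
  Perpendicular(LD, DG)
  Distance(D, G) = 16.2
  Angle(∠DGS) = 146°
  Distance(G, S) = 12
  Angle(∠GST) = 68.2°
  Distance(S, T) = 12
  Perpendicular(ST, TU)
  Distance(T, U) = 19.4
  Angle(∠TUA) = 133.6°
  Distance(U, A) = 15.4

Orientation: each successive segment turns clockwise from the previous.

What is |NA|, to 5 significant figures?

30.263

The perpendicularity gives TU at right angles to ST, so TU runs at 6.5000°; with |TU| = 19.4, U = (16.944, 0.45685). ∠TUA = 133.6° gives UA at -39.900° from the x-axis; with |UA| = 15.4, A = (28.759, -9.4215). Then |NA| = |A − N| = 30.263.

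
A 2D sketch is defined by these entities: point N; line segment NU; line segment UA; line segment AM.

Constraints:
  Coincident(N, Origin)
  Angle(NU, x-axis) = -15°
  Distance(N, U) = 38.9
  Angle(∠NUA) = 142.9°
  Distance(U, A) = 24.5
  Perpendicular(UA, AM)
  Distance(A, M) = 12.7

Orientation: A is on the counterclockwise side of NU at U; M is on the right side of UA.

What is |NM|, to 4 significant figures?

66.26

N is at the origin; NU runs at -15.0° with length 38.9, so U = 38.9·(cos -15.0°, sin -15.0°) = (37.57, -10.07). ∠NUA = 142.9°, so UA runs at -15.0° + (180° − 142.9°) = 22.10° from the x-axis; with |UA| = 24.5, A = U + 24.5·(cos 22.10°, sin 22.10°) = (60.27, -0.8506). UA ⟂ AM; with |AM| = 12.7 on the right of UA, M = A + 12.7·(0.3762, -0.9265) = (65.05, -12.62). Then |NM| = |M − N| = 66.26.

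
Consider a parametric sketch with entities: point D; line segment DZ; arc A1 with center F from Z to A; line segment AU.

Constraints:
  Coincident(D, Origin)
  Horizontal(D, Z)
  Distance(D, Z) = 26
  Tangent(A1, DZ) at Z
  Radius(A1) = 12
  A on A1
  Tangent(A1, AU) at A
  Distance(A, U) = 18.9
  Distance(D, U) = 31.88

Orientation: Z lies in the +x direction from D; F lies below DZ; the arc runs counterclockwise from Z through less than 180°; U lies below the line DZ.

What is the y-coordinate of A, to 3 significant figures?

-10.7

Checks: ∠(FZ, ZD) = 90.00° ✓; |FZ| = 12.00 ✓; |FA| = 12.00 ✓; ∠(FA, AU) = 90.00° ✓; |AU| = 18.90 ✓; |DU| = 31.88 ✓.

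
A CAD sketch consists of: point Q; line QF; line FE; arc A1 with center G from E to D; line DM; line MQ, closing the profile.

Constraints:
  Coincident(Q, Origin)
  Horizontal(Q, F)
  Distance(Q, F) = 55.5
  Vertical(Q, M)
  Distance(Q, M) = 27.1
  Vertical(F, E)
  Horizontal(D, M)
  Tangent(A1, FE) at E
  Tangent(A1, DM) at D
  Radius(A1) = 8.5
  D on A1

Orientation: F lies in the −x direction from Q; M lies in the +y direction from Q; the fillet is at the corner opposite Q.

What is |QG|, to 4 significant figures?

50.55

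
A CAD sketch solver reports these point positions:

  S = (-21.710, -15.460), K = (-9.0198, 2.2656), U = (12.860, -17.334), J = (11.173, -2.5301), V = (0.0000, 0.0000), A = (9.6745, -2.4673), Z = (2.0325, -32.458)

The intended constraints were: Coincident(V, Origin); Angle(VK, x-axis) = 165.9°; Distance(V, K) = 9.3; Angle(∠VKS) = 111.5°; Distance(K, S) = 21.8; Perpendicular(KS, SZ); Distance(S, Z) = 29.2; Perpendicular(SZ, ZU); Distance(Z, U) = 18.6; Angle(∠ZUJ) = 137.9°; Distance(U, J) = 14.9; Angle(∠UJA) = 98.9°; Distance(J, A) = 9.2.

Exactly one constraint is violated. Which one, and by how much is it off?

Distance(J, A) = 9.2 — off by 7.70.

V = (0.00, 0.00) ✓; VK at 165.9° ✓; |VK| = 9.300 ✓; ∠VKS = 111.5° ✓; |KS| = 21.80 ✓; ∠(KS, SZ) = 90.00° ✓; |SZ| = 29.20 ✓; ∠(SZ, ZU) = 90.00° ✓; |ZU| = 18.60 ✓; ∠ZUJ = 137.9° ✓; |UJ| = 14.90 ✓; ∠UJA = 98.90° ✓; |JA| = 1.500 ✗.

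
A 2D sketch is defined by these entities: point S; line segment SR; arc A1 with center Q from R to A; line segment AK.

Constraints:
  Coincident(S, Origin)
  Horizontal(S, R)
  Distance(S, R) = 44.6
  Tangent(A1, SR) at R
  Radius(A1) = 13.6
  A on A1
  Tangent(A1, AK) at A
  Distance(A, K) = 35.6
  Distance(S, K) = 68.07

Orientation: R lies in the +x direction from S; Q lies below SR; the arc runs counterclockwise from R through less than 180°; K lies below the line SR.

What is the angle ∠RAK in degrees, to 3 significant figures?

125°

Checks: ∠(QR, RS) = 90.00° ✓; |QR| = 13.60 ✓; |QA| = 13.60 ✓; ∠(QA, AK) = 90.00° ✓; |AK| = 35.60 ✓; |SK| = 68.07 ✓.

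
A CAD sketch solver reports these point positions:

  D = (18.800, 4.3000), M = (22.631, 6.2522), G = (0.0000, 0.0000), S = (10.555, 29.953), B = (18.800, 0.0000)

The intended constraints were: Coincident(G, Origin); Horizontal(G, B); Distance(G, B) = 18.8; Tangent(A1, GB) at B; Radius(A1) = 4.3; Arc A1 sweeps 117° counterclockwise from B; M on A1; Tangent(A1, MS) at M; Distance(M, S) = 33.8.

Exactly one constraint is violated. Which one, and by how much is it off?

Distance(M, S) = 33.8 — off by 7.20.

G = (0.00, 0.00) ✓; G.y = 0.00, B.y = 0.00 ✓; |GB| = 18.80 ✓; ∠(DB, BG) = 90.00° ✓; |DB| = 4.300 ✓; bearing(D→M) − bearing(D→B) = 117.0° ✓; |DM| = 4.300 ✓; ∠(DM, MS) = 90.00° ✓; |MS| = 26.60 ✗.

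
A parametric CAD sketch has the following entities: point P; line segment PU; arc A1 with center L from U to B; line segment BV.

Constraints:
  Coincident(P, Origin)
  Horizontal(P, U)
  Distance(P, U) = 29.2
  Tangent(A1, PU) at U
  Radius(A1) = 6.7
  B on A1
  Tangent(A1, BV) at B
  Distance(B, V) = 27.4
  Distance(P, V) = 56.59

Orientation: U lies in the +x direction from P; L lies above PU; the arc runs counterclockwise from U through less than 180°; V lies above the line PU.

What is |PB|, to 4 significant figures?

34.69

P is at the origin; P and U share the same y with |PU| = 29.2 and U on the +x side, so U = (29.20, 0.000). Tangency of A1 to PU means the radius LU is perpendicular to PU, so L = U + (0, 6.7) = (29.20, 6.700). Since LB ⟂ BV (tangency), |LV| = √(6.7² + 27.4²) = 28.21 regardless of where B sits on A1. So V lies on both circle(P, 56.59) and circle(L, 28.21); the above-PU intersection is V = (50.91, 24.71). B is the foot of the tangent from V: B = (34.58, 2.706).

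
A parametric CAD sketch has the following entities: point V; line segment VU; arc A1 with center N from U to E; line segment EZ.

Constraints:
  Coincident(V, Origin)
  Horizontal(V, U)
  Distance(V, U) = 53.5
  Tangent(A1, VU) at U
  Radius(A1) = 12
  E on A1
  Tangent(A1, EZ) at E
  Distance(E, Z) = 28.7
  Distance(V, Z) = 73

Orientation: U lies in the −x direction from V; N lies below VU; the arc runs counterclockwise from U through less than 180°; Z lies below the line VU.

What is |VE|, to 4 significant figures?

66.83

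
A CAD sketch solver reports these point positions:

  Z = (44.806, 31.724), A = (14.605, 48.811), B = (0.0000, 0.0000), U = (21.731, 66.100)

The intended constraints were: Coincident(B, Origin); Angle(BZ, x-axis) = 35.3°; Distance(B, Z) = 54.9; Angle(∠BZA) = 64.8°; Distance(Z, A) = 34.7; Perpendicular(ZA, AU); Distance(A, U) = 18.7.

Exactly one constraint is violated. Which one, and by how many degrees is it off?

Perpendicular(ZA, AU) — off by 7.10°.

B = (0.00, 0.00) ✓; BZ at 35.30° ✓; |BZ| = 54.90 ✓; ∠BZA = 64.80° ✓; |ZA| = 34.70 ✓; ∠(ZA, AU) = 82.90° ✗; |AU| = 18.70 ✓.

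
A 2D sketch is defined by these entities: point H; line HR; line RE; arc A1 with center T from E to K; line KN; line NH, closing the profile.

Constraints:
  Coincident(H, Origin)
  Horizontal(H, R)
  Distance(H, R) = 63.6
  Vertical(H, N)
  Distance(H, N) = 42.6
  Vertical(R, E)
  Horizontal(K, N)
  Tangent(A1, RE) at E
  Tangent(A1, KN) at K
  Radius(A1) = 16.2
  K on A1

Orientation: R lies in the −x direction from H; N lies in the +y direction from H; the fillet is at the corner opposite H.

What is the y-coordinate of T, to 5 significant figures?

26.400

H is at the origin; H and R share the same y with |HR| = 63.6 and R on the −x side, so R = (-63.600, 0.0000). HN is vertical with |HN| = 42.6 and N on the +y side, so N = (0.0000, 42.600). The virtual corner opposite H is at (-63.600, 42.600). Since A1 is tangent to RE there, TE ⟂ RE and since A1 is tangent to KN there, TK ⟂ KN, with radius 16.2, so the center T sits 16.2 in from both sides at T = (-47.400, 26.400). So T.y = 26.400.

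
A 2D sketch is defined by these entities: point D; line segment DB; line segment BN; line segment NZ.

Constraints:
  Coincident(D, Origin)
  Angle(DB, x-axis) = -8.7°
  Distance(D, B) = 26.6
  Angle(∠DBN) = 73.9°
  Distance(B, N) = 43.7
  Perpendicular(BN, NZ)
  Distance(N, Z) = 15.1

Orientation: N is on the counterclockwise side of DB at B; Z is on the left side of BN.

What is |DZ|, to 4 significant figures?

37.80

∠DBN = 73.9°, so BN runs at -8.7° + (180° − 73.9°) = 97.40° from the x-axis; with |BN| = 43.7, N = B + 43.7·(cos 97.40°, sin 97.40°) = (20.67, 39.31). The perpendicularity gives NZ at right angles to BN; with |NZ| = 15.1 on the left of BN, Z = N + 15.1·(-0.9917, -0.1288) = (5.691, 37.37). Then |DZ| = |Z − D| = 37.80.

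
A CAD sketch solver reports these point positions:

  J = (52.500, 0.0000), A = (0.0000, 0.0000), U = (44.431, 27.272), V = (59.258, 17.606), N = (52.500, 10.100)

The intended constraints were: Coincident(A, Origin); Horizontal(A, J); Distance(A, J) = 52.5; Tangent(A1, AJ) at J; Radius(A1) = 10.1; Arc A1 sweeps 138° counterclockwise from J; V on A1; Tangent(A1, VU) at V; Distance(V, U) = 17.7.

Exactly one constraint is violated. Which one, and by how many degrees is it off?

Tangent(A1, VU) at V — off by 8.90°.

A = (0.00, 0.00) ✓; A.y = 0.00, J.y = 0.00 ✓; |AJ| = 52.50 ✓; ∠(NJ, JA) = 90.00° ✓; |NJ| = 10.10 ✓; bearing(N→V) − bearing(N→J) = 138.0° ✓; |NV| = 10.10 ✓; ∠(NV, VU) = 81.10° ✗; |VU| = 17.70 ✓.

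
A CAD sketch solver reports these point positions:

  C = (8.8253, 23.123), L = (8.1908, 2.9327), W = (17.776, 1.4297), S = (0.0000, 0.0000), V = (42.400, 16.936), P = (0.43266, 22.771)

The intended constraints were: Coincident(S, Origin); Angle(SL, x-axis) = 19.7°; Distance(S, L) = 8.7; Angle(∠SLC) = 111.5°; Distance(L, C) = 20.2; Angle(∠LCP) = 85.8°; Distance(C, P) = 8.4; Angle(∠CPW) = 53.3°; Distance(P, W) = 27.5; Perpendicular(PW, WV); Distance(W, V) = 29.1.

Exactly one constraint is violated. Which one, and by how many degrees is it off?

Perpendicular(PW, WV) — off by 6.90°.

S = (0.00, 0.00) ✓; SL at 19.70° ✓; |SL| = 8.700 ✓; ∠SLC = 111.5° ✓; |LC| = 20.20 ✓; ∠LCP = 85.80° ✓; |CP| = 8.400 ✓; ∠CPW = 53.30° ✓; |PW| = 27.50 ✓; ∠(PW, WV) = 83.10° ✗; |WV| = 29.10 ✓.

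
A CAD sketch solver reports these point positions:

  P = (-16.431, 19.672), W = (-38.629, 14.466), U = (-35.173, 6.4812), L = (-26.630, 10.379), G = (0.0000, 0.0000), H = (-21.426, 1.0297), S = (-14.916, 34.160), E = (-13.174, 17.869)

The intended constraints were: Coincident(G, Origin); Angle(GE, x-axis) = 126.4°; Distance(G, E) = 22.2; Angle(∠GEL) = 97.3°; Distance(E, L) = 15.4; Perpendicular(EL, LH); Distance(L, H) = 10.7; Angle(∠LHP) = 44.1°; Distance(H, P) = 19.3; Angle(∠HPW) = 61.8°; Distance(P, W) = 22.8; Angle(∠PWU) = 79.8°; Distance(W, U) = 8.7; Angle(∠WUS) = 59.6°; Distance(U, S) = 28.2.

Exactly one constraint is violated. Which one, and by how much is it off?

Distance(U, S) = 28.2 — off by 6.10.

G = (0.00, 0.00) ✓; GE at 126.4° ✓; |GE| = 22.20 ✓; ∠GEL = 97.30° ✓; |EL| = 15.40 ✓; ∠(EL, LH) = 90.00° ✓; |LH| = 10.70 ✓; ∠LHP = 44.10° ✓; |HP| = 19.30 ✓; ∠HPW = 61.80° ✓; |PW| = 22.80 ✓; ∠PWU = 79.79° ✓; |WU| = 8.701 ✓; ∠WUS = 59.60° ✓; |US| = 34.30 ✗.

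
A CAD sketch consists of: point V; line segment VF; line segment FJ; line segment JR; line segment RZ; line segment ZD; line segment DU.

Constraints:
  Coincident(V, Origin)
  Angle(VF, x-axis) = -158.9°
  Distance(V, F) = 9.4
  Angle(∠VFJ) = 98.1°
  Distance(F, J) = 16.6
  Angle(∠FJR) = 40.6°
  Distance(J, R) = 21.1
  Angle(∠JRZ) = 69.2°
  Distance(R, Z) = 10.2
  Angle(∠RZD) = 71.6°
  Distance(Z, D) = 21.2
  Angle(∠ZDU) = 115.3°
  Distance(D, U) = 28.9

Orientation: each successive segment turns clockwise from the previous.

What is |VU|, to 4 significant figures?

38.34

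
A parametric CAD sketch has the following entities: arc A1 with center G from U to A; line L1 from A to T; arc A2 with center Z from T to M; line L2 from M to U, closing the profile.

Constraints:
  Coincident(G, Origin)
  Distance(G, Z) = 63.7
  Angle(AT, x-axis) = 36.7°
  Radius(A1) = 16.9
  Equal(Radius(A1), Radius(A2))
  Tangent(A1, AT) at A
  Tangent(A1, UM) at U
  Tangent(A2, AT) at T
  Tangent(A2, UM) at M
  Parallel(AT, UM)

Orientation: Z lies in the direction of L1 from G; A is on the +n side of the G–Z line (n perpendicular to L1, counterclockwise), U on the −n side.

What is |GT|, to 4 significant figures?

65.90

The slot axis is L1's direction at 36.7°, so u = (cos 36.7°, sin 36.7°) = (0.8018, 0.5976) and n = (−sin 36.7°, cos 36.7°) = (-0.5976, 0.8018). G is at the origin and Z lies 63.7 along u from G, so Z = 63.7·u = (51.07, 38.07). Tangency of A1 to both parallel lines with radius 16.9 puts A and U at G ± 16.9·n: A = (-10.10, 13.55), U = (10.10, -13.55). Equal radii place T and M the same way about Z: T = Z + 16.9·n = (40.97, 51.62), M = Z − 16.9·n = (61.17, 24.52). Then |GT| = |T − G| = 65.90.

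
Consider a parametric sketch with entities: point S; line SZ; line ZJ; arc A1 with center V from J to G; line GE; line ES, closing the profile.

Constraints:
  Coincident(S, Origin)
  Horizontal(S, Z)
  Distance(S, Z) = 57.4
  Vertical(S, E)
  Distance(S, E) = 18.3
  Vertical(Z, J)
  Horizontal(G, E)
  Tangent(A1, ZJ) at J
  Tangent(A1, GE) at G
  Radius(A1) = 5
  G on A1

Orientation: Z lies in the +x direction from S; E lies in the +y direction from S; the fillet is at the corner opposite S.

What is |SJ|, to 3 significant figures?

58.9

S is at the origin; S and Z share the same y with |SZ| = 57.4 and Z on the +x side, so Z = (57.4, 0.00). S and E share the same x with |SE| = 18.3 and E on the +y side, so E = (0.00, 18.3). The virtual corner opposite S is at (57.4, 18.3). Tangency of A1 to ZJ means the radius VJ is perpendicular to ZJ and since A1 is tangent to GE there, VG ⟂ GE, with radius 5.0, so the center V sits 5.0 in from both sides at V = (52.4, 13.3). That places the tangent points at J = (57.4, 13.3) on ZJ and G = (52.4, 18.3) on GE. Then |SJ| = |J − S| = 58.9.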